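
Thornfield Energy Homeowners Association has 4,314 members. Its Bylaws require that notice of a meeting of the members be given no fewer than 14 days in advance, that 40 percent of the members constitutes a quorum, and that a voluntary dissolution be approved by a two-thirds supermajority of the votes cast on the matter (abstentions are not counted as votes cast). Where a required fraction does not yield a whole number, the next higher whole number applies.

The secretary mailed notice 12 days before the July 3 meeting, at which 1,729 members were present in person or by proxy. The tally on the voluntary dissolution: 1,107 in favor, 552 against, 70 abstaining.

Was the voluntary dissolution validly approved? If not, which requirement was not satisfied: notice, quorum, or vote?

Notice: 12 days given; 14 required. Not satisfied.
Quorum: 40% of 4,314 = 1,725.60, rounded up to 1,726; 1,729 present. Satisfied.
Vote: requires two-thirds of the votes cast (1,729 − 70 abstaining = 1,659); 2/3 of 1659 = 1106, so 1,106 needed; 1,107 in favor. Satisfied.

Invalid — notice requirement not satisfied.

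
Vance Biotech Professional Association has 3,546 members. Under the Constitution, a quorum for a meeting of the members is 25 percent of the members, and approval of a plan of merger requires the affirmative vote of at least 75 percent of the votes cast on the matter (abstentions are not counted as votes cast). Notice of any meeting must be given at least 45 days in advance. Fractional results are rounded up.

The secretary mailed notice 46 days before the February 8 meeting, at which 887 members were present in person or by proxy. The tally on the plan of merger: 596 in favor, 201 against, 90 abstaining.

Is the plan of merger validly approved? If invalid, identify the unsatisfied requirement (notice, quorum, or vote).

Invalid — vote requirement not satisfied.

Notice: 46 days given; 45 required. Satisfied.
Quorum: 25% of 3,546 = 886.50, rounded up to 887; 887 present. Satisfied.
Vote: requires three-fourths of the votes cast (887 − 90 abstaining = 797); 3/4 of 797 = 597.75, rounded up to 598, so 598 needed; 596 in favor. Not satisfied.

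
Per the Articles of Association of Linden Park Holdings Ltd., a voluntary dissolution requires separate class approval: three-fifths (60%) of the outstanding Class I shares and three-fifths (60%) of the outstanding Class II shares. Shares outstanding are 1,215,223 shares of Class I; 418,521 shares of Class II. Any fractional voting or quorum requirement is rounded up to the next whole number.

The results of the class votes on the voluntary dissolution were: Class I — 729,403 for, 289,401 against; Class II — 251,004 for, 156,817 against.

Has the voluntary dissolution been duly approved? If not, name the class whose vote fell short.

Class I: 3/5 of 1215223 = 729133.80, rounded up to 729134; 729,134 required, 729,403 in favor — approved.
Class II: 3/5 of 418521 = 251112.60, rounded up to 251113; 251,113 required, 251,004 in favor — not approved.

Not approved — the Class II shares did not give the required vote.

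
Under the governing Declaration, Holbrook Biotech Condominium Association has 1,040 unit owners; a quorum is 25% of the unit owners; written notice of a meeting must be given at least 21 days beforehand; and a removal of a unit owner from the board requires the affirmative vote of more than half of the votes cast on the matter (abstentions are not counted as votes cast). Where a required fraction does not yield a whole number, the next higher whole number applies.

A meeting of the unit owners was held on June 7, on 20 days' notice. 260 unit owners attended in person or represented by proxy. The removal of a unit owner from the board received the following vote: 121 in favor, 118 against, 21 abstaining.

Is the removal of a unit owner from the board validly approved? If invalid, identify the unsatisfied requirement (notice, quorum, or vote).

Invalid — notice requirement not satisfied.

Notice: 20 days given; 21 required. Not satisfied.
Quorum: 25% of 1,040 = 260; 260 present. Satisfied.
Vote: requires a majority of the votes cast (260 − 21 abstaining = 239); a majority of 239 is 120, so 120 needed; 121 in favor. Satisfied.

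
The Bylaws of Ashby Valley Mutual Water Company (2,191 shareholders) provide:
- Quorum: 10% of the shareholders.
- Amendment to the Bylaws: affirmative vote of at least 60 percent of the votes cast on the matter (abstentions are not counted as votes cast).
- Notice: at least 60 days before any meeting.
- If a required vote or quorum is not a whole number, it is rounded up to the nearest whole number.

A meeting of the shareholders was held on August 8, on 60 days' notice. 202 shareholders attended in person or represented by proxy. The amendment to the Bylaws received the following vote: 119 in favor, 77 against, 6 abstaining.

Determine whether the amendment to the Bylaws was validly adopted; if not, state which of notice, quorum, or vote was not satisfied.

Notice: 60 days given; 60 required. Satisfied.
Quorum: 10% of 2,191 = 219.10, rounded up to 220; 202 present. Not satisfied.
Vote: requires three-fifths of the votes cast (202 − 6 abstaining = 196); 3/5 of 196 = 117.60, rounded up to 118, so 118 needed; 119 in favor. Satisfied.

Invalid — quorum requirement not satisfied.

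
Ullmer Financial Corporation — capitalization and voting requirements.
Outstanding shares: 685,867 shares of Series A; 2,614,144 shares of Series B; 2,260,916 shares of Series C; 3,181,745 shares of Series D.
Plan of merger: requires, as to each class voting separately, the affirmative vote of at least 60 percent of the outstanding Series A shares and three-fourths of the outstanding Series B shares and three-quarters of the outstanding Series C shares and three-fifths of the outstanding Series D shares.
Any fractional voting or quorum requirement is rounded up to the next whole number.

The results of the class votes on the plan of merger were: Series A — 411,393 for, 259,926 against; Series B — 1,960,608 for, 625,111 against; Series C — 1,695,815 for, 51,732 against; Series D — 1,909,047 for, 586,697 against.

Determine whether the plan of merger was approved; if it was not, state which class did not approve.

Not approved — the Series A shares did not give the required vote.

Series A: 3/5 of 685867 = 411520.20, rounded up to 411521; 411,521 required, 411,393 in favor — not approved.
Series B: 3/4 of 2614144 = 1960608; 1,960,608 required, 1,960,608 in favor — approved.
Series C: 3/4 of 2260916 = 1695687; 1,695,687 required, 1,695,815 in favor — approved.
Series D: 3/5 of 3181745 = 1909047; 1,909,047 required, 1,909,047 in favor — approved.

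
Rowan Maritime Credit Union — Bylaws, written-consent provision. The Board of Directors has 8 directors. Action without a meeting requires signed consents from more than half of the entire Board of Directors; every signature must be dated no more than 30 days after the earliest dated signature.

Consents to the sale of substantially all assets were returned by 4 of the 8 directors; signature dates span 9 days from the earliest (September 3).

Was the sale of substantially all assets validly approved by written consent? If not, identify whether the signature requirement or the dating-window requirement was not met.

Not effective — insufficient signatures.

Signatures required: more than half of 8 — a majority of 8 is 5, so 5 needed; 4 signed. Insufficient.
Dating window: the latest signature is 9 days after the earliest; the limit is 30 days. Within the window.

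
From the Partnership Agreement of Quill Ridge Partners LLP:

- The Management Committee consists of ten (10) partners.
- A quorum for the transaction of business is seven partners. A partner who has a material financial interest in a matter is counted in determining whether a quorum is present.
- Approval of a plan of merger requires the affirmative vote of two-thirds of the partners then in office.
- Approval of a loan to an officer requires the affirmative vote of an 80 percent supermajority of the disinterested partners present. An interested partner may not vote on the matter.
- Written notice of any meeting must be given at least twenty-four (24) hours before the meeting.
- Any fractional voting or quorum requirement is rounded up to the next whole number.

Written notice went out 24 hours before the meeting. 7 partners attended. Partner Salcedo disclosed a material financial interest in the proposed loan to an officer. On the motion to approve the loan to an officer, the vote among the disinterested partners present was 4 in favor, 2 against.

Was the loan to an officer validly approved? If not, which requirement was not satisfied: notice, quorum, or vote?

Invalid — vote requirement not satisfied.

Notice: 24 hours given; 24 required (24 ≥ 24). Satisfied.
Quorum: 7 present (interested partners count toward quorum); quorum is 7. Satisfied.
Vote: the loan to an officer requires four-fifths of the disinterested partners present (7 − 1 = 6). 4/5 of 6 = 4.80, rounded up to 5, so 5 affirmative votes are needed; 4 voted in favor. Not satisfied.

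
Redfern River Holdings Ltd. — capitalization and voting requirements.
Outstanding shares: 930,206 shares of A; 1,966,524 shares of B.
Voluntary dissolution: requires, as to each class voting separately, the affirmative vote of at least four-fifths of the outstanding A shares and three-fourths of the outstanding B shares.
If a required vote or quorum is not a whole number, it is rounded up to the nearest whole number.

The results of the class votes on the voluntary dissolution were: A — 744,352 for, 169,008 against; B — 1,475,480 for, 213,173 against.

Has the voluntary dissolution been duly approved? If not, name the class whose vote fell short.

Approved — every class gave the required vote.

A: 4/5 of 930206 = 744164.80, rounded up to 744165; 744,165 required, 744,352 in favor — approved.
B: 3/4 of 1966524 = 1474893; 1,474,893 required, 1,475,480 in favor — approved.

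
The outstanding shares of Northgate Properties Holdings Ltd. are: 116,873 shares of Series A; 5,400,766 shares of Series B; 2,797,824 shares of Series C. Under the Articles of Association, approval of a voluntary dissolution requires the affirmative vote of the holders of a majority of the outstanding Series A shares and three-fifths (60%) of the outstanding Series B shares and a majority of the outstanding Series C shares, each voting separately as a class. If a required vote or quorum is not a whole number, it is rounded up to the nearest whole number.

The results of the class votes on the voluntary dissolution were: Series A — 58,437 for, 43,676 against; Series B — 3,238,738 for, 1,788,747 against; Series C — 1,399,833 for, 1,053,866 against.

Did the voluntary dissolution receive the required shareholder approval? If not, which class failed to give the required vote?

Not approved — the Series B shares did not give the required vote.

Series A: a majority of 116873 is 58437; 58,437 required, 58,437 in favor — approved.
Series B: 3/5 of 5400766 = 3240459.60, rounded up to 3240460; 3,240,460 required, 3,238,738 in favor — not approved.
Series C: a majority of 2797824 is 1398913; 1,398,913 required, 1,399,833 in favor — approved.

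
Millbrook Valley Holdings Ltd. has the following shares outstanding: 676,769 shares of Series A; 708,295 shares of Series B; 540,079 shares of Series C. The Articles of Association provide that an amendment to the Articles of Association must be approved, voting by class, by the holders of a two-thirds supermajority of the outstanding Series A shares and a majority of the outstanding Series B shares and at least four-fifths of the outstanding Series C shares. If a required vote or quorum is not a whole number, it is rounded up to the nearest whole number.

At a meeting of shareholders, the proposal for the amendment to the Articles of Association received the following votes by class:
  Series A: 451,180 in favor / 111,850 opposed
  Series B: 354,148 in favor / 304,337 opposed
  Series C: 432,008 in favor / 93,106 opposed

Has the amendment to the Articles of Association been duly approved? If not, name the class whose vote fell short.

Not approved — the Series C shares did not give the required vote.

Series A: 2/3 of 676769 = 451179.33, rounded up to 451180; 451,180 required, 451,180 in favor — approved.
Series B: a majority of 708295 is 354148; 354,148 required, 354,148 in favor — approved.
Series C: 4/5 of 540079 = 432063.20, rounded up to 432064; 432,064 required, 432,008 in favor — not approved.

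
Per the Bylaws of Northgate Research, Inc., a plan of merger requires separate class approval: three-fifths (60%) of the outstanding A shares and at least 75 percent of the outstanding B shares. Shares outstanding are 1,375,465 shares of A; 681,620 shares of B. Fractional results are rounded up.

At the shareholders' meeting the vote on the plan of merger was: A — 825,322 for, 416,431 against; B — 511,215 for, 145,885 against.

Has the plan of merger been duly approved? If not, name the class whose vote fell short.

Approved — every class gave the required vote.

A: 3/5 of 1375465 = 825279; 825,279 required, 825,322 in favor — approved.
B: 3/4 of 681620 = 511215; 511,215 required, 511,215 in favor — approved.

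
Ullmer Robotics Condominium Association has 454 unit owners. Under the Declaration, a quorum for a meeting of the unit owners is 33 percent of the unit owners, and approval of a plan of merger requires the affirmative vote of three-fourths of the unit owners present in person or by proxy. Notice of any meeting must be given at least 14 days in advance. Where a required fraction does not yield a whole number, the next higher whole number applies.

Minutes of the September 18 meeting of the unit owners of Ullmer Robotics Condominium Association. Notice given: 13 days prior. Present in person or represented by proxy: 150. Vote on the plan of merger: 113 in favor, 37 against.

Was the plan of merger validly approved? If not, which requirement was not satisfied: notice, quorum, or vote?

Notice: 13 days given; 14 required. Not satisfied.
Quorum: 33% of 454 = 149.82, rounded up to 150; 150 present. Satisfied.
Vote: requires three-fourths of those present (150); 3/4 of 150 = 112.50, rounded up to 113, so 113 needed; 113 in favor. Satisfied.

Invalid — notice requirement not satisfied.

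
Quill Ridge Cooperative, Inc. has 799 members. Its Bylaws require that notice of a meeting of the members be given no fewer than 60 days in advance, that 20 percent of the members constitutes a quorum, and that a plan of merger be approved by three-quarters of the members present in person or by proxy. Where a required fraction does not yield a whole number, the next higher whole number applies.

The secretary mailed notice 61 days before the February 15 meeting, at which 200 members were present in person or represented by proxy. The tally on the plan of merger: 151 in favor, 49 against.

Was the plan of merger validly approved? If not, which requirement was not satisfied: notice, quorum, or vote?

Notice: 61 days given; 60 required. Satisfied.
Quorum: 20% of 799 = 159.80, rounded up to 160; 200 present. Satisfied.
Vote: requires three-fourths of those present (200); 3/4 of 200 = 150, so 150 needed; 151 in favor. Satisfied.

Valid — all requirements satisfied.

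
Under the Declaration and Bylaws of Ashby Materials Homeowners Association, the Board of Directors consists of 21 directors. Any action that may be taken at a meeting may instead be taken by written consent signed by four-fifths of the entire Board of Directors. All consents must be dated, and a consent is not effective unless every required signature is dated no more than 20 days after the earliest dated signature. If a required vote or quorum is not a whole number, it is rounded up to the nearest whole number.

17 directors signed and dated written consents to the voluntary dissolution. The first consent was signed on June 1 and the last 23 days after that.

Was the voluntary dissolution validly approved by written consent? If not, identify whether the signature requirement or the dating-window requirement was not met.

Not effective — dating-window requirement not satisfied.

Signatures required: four-fifths of 21 — 4/5 of 21 = 16.80, rounded up to 17, so 17 needed; 17 signed. Sufficient.
Dating window: the latest signature is 23 days after the earliest; the limit is 20 days. Outside the window.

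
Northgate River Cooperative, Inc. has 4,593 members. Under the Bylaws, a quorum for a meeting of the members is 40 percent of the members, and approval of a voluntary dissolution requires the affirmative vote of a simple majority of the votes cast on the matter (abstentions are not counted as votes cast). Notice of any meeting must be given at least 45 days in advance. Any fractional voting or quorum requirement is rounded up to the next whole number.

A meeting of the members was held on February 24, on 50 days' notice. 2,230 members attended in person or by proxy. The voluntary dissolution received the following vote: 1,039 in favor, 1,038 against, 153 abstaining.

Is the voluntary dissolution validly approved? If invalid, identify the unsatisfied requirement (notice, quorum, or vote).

Notice: 50 days given; 45 required. Satisfied.
Quorum: 40% of 4,593 = 1,837.20, rounded up to 1,838; 2,230 present. Satisfied.
Vote: requires a majority of the votes cast (2,230 − 153 abstaining = 2,077); a majority of 2077 is 1039, so 1,039 needed; 1,039 in favor. Satisfied.

Valid — all requirements satisfied.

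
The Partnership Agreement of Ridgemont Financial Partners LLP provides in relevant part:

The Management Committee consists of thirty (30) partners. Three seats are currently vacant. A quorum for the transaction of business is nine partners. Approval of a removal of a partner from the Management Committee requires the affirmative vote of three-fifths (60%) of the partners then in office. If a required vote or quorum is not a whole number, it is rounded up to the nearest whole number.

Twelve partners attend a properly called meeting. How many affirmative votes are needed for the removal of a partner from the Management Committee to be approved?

17

The removal of a partner from the Management Committee requires three-fifths of the partners then in office (27).
3/5 of 27 = 16.20, rounded up to 17.
(Only 12 can vote, so the removal of a partner from the Management Committee cannot pass at this meeting, but the required vote is still 17.)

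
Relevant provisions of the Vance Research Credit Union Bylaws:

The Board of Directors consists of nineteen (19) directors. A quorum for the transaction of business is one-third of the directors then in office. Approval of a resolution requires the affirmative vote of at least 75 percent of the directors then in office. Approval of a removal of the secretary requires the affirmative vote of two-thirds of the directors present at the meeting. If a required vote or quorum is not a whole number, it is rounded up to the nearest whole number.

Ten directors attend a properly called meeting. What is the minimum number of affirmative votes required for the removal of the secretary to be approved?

The removal of the secretary requires two-thirds of the directors present (10).
2/3 of 10 = 6.67, rounded up to 7.

7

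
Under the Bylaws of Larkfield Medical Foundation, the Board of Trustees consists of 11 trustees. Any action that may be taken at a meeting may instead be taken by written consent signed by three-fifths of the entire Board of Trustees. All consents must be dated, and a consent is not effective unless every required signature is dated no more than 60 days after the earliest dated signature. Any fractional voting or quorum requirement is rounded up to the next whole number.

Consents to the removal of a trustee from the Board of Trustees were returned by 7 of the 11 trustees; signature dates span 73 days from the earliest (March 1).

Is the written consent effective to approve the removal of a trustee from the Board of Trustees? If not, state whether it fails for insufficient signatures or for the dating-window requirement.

Signatures required: three-fifths of 11 — 3/5 of 11 = 6.60, rounded up to 7, so 7 needed; 7 signed. Sufficient.
Dating window: the latest signature is 73 days after the earliest; the limit is 60 days. Outside the window.

Not effective — dating-window requirement not satisfied.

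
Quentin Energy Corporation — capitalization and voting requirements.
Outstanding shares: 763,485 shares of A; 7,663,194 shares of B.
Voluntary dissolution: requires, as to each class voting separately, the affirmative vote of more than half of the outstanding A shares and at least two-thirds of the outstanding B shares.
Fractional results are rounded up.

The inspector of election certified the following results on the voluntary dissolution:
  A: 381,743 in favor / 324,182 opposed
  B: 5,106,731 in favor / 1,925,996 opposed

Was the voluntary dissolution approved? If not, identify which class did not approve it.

Not approved — the B shares did not give the required vote.

A: a majority of 763485 is 381743; 381,743 required, 381,743 in favor — approved.
B: 2/3 of 7663194 = 5108796; 5,108,796 required, 5,106,731 in favor — not approved.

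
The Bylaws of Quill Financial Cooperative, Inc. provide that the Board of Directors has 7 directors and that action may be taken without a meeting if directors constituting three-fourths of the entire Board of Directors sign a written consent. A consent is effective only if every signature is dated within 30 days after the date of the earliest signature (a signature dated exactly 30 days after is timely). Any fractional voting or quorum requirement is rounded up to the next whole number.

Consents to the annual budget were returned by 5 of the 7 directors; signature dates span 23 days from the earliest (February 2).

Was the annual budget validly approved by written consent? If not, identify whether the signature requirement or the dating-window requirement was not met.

Not effective — insufficient signatures.

Signatures required: three-fourths of 7 — 3/4 of 7 = 5.25, rounded up to 6, so 6 needed; 5 signed. Insufficient.
Dating window: the latest signature is 23 days after the earliest; the limit is 30 days. Within the window.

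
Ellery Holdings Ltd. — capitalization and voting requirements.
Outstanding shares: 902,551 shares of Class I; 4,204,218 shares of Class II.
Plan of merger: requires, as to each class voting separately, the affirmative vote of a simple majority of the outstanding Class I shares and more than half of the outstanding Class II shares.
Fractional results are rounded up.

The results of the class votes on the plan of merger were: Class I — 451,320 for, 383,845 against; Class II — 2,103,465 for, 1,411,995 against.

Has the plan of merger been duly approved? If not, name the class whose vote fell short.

Approved — every class gave the required vote.

Class I: a majority of 902551 is 451276; 451,276 required, 451,320 in favor — approved.
Class II: a majority of 4204218 is 2102110; 2,102,110 required, 2,103,465 in favor — approved.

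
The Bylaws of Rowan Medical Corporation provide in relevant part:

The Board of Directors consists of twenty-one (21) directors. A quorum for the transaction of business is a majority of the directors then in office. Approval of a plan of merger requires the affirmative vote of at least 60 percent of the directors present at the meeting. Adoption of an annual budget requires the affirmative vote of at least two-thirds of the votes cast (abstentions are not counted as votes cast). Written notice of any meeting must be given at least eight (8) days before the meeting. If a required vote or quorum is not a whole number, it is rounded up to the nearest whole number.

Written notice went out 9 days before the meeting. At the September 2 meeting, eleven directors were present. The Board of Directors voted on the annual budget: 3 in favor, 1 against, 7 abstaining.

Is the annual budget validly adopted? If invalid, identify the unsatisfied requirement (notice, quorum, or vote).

Valid — all requirements satisfied.

Notice: 9 days given; 8 required (9 ≥ 8). Satisfied.
Quorum: 11 present; quorum is 11. Satisfied.
Vote: the annual budget requires two-thirds of the votes cast (11 present − 7 abstaining = 4). 2/3 of 4 = 2.67, rounded up to 3, so 3 affirmative votes are needed; 3 voted in favor. Satisfied.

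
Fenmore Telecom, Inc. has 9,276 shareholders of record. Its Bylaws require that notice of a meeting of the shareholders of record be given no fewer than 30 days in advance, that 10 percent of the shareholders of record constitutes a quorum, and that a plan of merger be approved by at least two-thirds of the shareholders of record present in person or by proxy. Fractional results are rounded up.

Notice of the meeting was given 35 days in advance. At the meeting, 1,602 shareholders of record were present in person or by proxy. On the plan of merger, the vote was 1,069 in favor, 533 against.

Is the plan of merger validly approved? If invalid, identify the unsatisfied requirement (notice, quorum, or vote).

Notice: 35 days given; 30 required. Satisfied.
Quorum: 10% of 9,276 = 927.60, rounded up to 928; 1,602 present. Satisfied.
Vote: requires two-thirds of those present (1,602); 2/3 of 1602 = 1068, so 1,068 needed; 1,069 in favor. Satisfied.

Valid — all requirements satisfied.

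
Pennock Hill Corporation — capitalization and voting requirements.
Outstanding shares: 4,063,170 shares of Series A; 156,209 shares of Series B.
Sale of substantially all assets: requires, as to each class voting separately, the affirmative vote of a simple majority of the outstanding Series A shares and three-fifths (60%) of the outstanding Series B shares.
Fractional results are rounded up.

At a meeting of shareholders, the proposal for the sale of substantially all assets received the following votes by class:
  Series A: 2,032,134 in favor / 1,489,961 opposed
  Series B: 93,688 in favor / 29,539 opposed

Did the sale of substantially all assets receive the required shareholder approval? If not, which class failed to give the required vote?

Series A: a majority of 4063170 is 2031586; 2,031,586 required, 2,032,134 in favor — approved.
Series B: 3/5 of 156209 = 93725.40, rounded up to 93726; 93,726 required, 93,688 in favor — not approved.

Not approved — the Series B shares did not give the required vote.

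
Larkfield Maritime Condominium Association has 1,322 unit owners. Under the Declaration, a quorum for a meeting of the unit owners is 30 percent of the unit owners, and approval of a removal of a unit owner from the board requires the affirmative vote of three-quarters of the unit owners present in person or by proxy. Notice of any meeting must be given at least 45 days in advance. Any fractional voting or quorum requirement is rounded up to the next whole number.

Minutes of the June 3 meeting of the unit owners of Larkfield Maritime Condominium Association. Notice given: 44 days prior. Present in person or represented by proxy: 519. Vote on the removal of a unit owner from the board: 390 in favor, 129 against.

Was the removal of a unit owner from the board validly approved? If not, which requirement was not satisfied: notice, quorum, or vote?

Notice: 44 days given; 45 required. Not satisfied.
Quorum: 30% of 1,322 = 396.60, rounded up to 397; 519 present. Satisfied.
Vote: requires three-fourths of those present (519); 3/4 of 519 = 389.25, rounded up to 390, so 390 needed; 390 in favor. Satisfied.

Invalid — notice requirement not satisfied.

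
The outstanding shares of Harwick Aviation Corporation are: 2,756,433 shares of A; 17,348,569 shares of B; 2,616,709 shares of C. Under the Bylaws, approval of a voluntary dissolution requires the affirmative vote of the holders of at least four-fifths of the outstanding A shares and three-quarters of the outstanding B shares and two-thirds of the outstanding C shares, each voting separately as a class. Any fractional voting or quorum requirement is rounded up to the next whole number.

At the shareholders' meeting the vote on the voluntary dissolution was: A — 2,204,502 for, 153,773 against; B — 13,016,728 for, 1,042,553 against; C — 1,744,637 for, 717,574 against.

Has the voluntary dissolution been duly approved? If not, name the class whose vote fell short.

A: 4/5 of 2756433 = 2205146.40, rounded up to 2205147; 2,205,147 required, 2,204,502 in favor — not approved.
B: 3/4 of 17348569 = 13011426.75, rounded up to 13011427; 13,011,427 required, 13,016,728 in favor — approved.
C: 2/3 of 2616709 = 1744472.67, rounded up to 1744473; 1,744,473 required, 1,744,637 in favor — approved.

Not approved — the A shares did not give the required vote.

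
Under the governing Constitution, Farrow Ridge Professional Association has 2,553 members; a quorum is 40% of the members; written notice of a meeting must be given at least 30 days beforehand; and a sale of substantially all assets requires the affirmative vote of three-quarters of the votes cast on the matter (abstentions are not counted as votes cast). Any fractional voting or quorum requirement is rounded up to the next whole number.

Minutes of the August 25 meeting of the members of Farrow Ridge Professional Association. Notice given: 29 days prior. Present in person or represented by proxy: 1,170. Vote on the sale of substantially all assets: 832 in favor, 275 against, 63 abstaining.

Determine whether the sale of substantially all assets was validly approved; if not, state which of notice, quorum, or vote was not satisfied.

Invalid — notice requirement not satisfied.

Notice: 29 days given; 30 required. Not satisfied.
Quorum: 40% of 2,553 = 1,021.20, rounded up to 1,022; 1,170 present. Satisfied.
Vote: requires three-fourths of the votes cast (1,170 − 63 abstaining = 1,107); 3/4 of 1107 = 830.25, rounded up to 831, so 831 needed; 832 in favor. Satisfied.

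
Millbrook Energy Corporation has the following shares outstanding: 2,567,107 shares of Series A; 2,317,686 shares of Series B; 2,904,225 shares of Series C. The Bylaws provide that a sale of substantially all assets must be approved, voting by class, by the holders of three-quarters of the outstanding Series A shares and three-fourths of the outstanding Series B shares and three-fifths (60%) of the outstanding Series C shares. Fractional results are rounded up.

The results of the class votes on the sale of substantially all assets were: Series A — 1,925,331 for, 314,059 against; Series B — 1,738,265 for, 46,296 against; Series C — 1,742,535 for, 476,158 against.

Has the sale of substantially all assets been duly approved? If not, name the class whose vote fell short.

Series A: 3/4 of 2567107 = 1925330.25, rounded up to 1925331; 1,925,331 required, 1,925,331 in favor — approved.
Series B: 3/4 of 2317686 = 1738264.50, rounded up to 1738265; 1,738,265 required, 1,738,265 in favor — approved.
Series C: 3/5 of 2904225 = 1742535; 1,742,535 required, 1,742,535 in favor — approved.

Approved — every class gave the required vote.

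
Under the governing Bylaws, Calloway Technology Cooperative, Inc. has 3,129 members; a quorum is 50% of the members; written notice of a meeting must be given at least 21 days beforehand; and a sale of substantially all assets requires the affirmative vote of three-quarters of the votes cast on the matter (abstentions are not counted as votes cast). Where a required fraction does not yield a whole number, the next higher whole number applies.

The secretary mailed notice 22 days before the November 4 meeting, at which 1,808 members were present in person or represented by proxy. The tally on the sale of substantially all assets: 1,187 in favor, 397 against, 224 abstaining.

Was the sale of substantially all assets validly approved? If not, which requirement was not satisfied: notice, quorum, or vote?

Notice: 22 days given; 21 required. Satisfied.
Quorum: 50% of 3,129 = 1,564.50, rounded up to 1,565; 1,808 present. Satisfied.
Vote: requires three-fourths of the votes cast (1,808 − 224 abstaining = 1,584); 3/4 of 1584 = 1188, so 1,188 needed; 1,187 in favor. Not satisfied.

Invalid — vote requirement not satisfied.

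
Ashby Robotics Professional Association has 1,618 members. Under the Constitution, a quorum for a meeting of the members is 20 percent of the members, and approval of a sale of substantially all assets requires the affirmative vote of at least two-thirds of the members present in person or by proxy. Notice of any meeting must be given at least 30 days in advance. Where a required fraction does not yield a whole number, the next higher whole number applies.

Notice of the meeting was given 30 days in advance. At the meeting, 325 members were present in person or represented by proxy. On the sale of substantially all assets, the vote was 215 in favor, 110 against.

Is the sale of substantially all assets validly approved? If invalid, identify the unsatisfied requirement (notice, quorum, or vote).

Invalid — vote requirement not satisfied.

Notice: 30 days given; 30 required. Satisfied.
Quorum: 20% of 1,618 = 323.60, rounded up to 324; 325 present. Satisfied.
Vote: requires two-thirds of those present (325); 2/3 of 325 = 216.67, rounded up to 217, so 217 needed; 215 in favor. Not satisfied.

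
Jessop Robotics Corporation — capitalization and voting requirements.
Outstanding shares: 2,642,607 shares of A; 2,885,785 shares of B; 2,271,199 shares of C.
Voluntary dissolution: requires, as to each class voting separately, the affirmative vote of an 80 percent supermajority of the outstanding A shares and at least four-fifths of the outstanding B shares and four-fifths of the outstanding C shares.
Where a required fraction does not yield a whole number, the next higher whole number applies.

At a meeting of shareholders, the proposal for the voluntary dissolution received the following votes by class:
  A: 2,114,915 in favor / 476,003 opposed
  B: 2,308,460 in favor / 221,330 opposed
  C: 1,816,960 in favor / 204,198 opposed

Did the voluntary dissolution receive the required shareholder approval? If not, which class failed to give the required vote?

A: 4/5 of 2642607 = 2114085.60, rounded up to 2114086; 2,114,086 required, 2,114,915 in favor — approved.
B: 4/5 of 2885785 = 2308628; 2,308,628 required, 2,308,460 in favor — not approved.
C: 4/5 of 2271199 = 1816959.20, rounded up to 1816960; 1,816,960 required, 1,816,960 in favor — approved.

Not approved — the B shares did not give the required vote.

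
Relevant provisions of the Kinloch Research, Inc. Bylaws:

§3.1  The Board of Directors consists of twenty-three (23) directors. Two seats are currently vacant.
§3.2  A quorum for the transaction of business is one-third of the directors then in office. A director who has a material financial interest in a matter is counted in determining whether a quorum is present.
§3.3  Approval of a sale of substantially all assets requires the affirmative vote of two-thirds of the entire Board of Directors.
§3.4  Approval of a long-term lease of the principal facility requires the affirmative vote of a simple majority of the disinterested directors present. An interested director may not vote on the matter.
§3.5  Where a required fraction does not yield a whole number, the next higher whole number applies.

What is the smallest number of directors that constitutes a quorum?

1/3 of 21 = 7.

7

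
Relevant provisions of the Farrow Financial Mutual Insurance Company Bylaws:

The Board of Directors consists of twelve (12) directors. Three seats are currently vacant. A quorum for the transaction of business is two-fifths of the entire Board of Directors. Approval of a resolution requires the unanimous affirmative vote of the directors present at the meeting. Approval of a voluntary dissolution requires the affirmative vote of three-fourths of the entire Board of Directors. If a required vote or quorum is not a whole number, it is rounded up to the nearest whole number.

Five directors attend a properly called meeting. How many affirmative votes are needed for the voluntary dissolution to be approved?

The voluntary dissolution requires three-fourths of the entire Board of Directors (12).
3/4 of 12 = 9.
(Only 5 can vote, so the voluntary dissolution cannot pass at this meeting, but the required vote is still 9.)

9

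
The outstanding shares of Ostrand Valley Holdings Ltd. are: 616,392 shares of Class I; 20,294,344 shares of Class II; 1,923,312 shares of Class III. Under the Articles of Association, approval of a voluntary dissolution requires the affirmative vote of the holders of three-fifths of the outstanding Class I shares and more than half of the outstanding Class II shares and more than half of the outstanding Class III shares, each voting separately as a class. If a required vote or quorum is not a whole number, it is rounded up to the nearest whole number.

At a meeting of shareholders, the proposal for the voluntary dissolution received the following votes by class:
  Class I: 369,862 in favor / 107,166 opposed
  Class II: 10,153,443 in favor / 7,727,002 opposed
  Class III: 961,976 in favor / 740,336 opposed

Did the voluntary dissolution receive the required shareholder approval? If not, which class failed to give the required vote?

Approved — every class gave the required vote.

Class I: 3/5 of 616392 = 369835.20, rounded up to 369836; 369,836 required, 369,862 in favor — approved.
Class II: a majority of 20294344 is 10147173; 10,147,173 required, 10,153,443 in favor — approved.
Class III: a majority of 1923312 is 961657; 961,657 required, 961,976 in favor — approved.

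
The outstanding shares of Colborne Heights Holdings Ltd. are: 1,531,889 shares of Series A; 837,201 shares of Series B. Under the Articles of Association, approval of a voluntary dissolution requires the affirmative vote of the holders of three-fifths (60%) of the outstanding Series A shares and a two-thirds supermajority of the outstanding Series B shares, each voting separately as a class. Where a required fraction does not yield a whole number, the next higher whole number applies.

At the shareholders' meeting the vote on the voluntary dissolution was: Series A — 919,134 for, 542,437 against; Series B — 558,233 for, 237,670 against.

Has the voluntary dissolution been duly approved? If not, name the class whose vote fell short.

Approved — every class gave the required vote.

Series A: 3/5 of 1531889 = 919133.40, rounded up to 919134; 919,134 required, 919,134 in favor — approved.
Series B: 2/3 of 837201 = 558134; 558,134 required, 558,233 in favor — approved.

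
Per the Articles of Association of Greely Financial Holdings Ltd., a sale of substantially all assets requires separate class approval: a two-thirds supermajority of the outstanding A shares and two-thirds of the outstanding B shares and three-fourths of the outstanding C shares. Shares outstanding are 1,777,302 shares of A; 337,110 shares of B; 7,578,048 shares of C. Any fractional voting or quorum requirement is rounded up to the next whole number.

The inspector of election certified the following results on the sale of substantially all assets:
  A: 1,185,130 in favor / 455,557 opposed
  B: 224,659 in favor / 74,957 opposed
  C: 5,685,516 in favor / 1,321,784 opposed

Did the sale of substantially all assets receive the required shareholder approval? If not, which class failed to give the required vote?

Not approved — the B shares did not give the required vote.

A: 2/3 of 1777302 = 1184868; 1,184,868 required, 1,185,130 in favor — approved.
B: 2/3 of 337110 = 224740; 224,740 required, 224,659 in favor — not approved.
C: 3/4 of 7578048 = 5683536; 5,683,536 required, 5,685,516 in favor — approved.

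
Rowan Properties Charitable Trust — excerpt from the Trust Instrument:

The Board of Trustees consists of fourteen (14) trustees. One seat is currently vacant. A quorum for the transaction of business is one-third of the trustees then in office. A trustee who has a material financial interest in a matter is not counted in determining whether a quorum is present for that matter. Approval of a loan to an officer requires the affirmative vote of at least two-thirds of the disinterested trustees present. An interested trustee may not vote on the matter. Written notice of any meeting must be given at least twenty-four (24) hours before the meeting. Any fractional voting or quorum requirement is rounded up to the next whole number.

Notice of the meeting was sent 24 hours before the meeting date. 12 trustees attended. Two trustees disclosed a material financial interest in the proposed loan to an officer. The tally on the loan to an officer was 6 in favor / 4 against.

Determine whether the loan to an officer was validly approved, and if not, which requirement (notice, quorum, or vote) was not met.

Invalid — vote requirement not satisfied.

Notice: 24 hours given; 24 required (24 ≥ 24). Satisfied.
Quorum: 12 present, but the 2 interested trustees do not count, leaving 10. Quorum is 5. Satisfied.
Vote: the loan to an officer requires two-thirds of the disinterested trustees present (12 − 2 = 10). 2/3 of 10 = 6.67, rounded up to 7, so 7 affirmative votes are needed; 6 voted in favor. Not satisfied.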